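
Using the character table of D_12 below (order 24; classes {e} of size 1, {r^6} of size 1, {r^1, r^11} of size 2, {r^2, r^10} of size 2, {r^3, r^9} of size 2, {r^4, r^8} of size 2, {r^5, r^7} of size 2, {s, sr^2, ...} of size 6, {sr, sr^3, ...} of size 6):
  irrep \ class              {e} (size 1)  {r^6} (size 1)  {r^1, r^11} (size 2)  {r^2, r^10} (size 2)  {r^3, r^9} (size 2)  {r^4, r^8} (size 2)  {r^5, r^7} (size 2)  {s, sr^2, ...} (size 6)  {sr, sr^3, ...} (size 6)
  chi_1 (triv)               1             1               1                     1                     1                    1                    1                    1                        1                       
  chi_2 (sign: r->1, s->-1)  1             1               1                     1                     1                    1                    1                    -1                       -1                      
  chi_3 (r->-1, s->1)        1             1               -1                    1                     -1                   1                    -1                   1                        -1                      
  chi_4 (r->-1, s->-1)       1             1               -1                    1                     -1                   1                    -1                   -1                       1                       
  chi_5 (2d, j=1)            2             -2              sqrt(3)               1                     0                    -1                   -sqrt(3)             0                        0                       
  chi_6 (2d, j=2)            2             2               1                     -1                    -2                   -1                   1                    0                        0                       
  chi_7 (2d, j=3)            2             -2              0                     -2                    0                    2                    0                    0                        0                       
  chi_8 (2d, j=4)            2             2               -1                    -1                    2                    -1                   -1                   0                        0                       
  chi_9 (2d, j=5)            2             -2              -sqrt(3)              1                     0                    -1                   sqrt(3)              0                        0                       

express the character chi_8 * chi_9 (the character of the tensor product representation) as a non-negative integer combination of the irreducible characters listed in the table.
chi_8 tensor chi_9 = chi_5 + chi_7 (all other irreducibles have multiplicity 0).

Reasoning: The character of a tensor product is the pointwise product (chi_8 * chi_9)(C) = chi_8(C) * chi_9(C):
  {e}: (2)*(2), {r^6}: (2)*(-2), {r^1, r^11}: (-1)*(-sqrt(3)), {r^2, r^10}: (-1)*(1), {r^3, r^9}: (2)*(0), {r^4, r^8}: (-1)*(-1), {r^5, r^7}: (-1)*(sqrt(3)), {s, sr^2, ...}: (0)*(0), {sr, sr^3, ...}: (0)*(0)
so (chi_8 * chi_9) takes values
  {e} -> 4, {r^6} -> -4, {r^1, r^11} -> sqrt(3), {r^2, r^10} -> -1, {r^3, r^9} -> 0, {r^4, r^8} -> 1, {r^5, r^7} -> -sqrt(3), {s, sr^2, ...} -> 0, {sr, sr^3, ...} -> 0.
Now take the inner product of this character with each irreducible chi from the table, <chi_8*chi_9, chi> = (1/24) sum_C |C| (chi_8*chi_9)(C) conj(chi(C)):
  <chi_8*chi_9, chi_1> = (1/24)[1*(4)*conj(1) + 1*(-4)*conj(1) + 2*(sqrt(3))*conj(1) + 2*(-1)*conj(1) + 2*(0)*conj(1) + 2*(1)*conj(1) + 2*(-sqrt(3))*conj(1) + 6*(0)*conj(1) + 6*(0)*conj(1)]
      = (1/24)[(4) + (-4) + (2*sqrt(3)) + (-2) + (0) + (2) + (-2*sqrt(3)) + (0) + (0)] = 0/24 = 0
  <chi_8*chi_9, chi_2> = (1/24)[1*(4)*conj(1) + 1*(-4)*conj(1) + 2*(sqrt(3))*conj(1) + 2*(-1)*conj(1) + 2*(0)*conj(1) + 2*(1)*conj(1) + 2*(-sqrt(3))*conj(1) + 6*(0)*conj(-1) + 6*(0)*conj(-1)]
      = (1/24)[(4) + (-4) + (2*sqrt(3)) + (-2) + (0) + (2) + (-2*sqrt(3)) + (0) + (0)] = 0/24 = 0
  <chi_8*chi_9, chi_3> = (1/24)[1*(4)*conj(1) + 1*(-4)*conj(1) + 2*(sqrt(3))*conj(-1) + 2*(-1)*conj(1) + 2*(0)*conj(-1) + 2*(1)*conj(1) + 2*(-sqrt(3))*conj(-1) + 6*(0)*conj(1) + 6*(0)*conj(-1)]
      = (1/24)[(4) + (-4) + (-2*sqrt(3)) + (-2) + (0) + (2) + (2*sqrt(3)) + (0) + (0)] = 0/24 = 0
  <chi_8*chi_9, chi_4> = (1/24)[1*(4)*conj(1) + 1*(-4)*conj(1) + 2*(sqrt(3))*conj(-1) + 2*(-1)*conj(1) + 2*(0)*conj(-1) + 2*(1)*conj(1) + 2*(-sqrt(3))*conj(-1) + 6*(0)*conj(-1) + 6*(0)*conj(1)]
      = (1/24)[(4) + (-4) + (-2*sqrt(3)) + (-2) + (0) + (2) + (2*sqrt(3)) + (0) + (0)] = 0/24 = 0
  <chi_8*chi_9, chi_5> = (1/24)[1*(4)*conj(2) + 1*(-4)*conj(-2) + 2*(sqrt(3))*conj(sqrt(3)) + 2*(-1)*conj(1) + 2*(0)*conj(0) + 2*(1)*conj(-1) + 2*(-sqrt(3))*conj(-sqrt(3)) + 6*(0)*conj(0) + 6*(0)*conj(0)]
      = (1/24)[(8) + (8) + (6) + (-2) + (0) + (-2) + (6) + (0) + (0)] = 24/24 = 1
  <chi_8*chi_9, chi_6> = (1/24)[1*(4)*conj(2) + 1*(-4)*conj(2) + 2*(sqrt(3))*conj(1) + 2*(-1)*conj(-1) + 2*(0)*conj(-2) + 2*(1)*conj(-1) + 2*(-sqrt(3))*conj(1) + 6*(0)*conj(0) + 6*(0)*conj(0)]
      = (1/24)[(8) + (-8) + (2*sqrt(3)) + (2) + (0) + (-2) + (-2*sqrt(3)) + (0) + (0)] = 0/24 = 0
  <chi_8*chi_9, chi_7> = (1/24)[1*(4)*conj(2) + 1*(-4)*conj(-2) + 2*(sqrt(3))*conj(0) + 2*(-1)*conj(-2) + 2*(0)*conj(0) + 2*(1)*conj(2) + 2*(-sqrt(3))*conj(0) + 6*(0)*conj(0) + 6*(0)*conj(0)]
      = (1/24)[(8) + (8) + (0) + (4) + (0) + (4) + (0) + (0) + (0)] = 24/24 = 1
  <chi_8*chi_9, chi_8> = (1/24)[1*(4)*conj(2) + 1*(-4)*conj(2) + 2*(sqrt(3))*conj(-1) + 2*(-1)*conj(-1) + 2*(0)*conj(2) + 2*(1)*conj(-1) + 2*(-sqrt(3))*conj(-1) + 6*(0)*conj(0) + 6*(0)*conj(0)]
      = (1/24)[(8) + (-8) + (-2*sqrt(3)) + (2) + (0) + (-2) + (2*sqrt(3)) + (0) + (0)] = 0/24 = 0
  <chi_8*chi_9, chi_9> = (1/24)[1*(4)*conj(2) + 1*(-4)*conj(-2) + 2*(sqrt(3))*conj(-sqrt(3)) + 2*(-1)*conj(1) + 2*(0)*conj(0) + 2*(1)*conj(-1) + 2*(-sqrt(3))*conj(sqrt(3)) + 6*(0)*conj(0) + 6*(0)*conj(0)]
      = (1/24)[(8) + (8) + (-6) + (-2) + (0) + (-2) + (-6) + (0) + (0)] = 0/24 = 0
Hence the multiplicities are chi_5: 1, chi_7: 1. Dimension check: dim(chi_8)*dim(chi_9) = 2*2 = 4 and sum (mult * dim) = 1*2 + 1*2 = 4.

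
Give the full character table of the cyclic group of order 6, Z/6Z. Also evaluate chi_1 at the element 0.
Character table of Z/6Z (irreps indexed chi_0,...,chi_5 with chi_k(m) = zeta_6^(k*m), zeta_6 = exp(2*pi*i/6)):
  irrep \ class  {0} (size 1)  {1} (size 1)    {2} (size 1)    {3} (size 1)  {4} (size 1)    {5} (size 1)  
  chi_0          1             1               1               1             1               1             
  chi_1          1             exp(I*pi/3)     exp(2*I*pi/3)   -1            exp(-2*I*pi/3)  exp(-I*pi/3)  
  chi_2          1             exp(2*I*pi/3)   exp(-2*I*pi/3)  1             exp(2*I*pi/3)   exp(-2*I*pi/3)
  chi_3          1             -1              1               -1            1               -1            
  chi_4          1             exp(-2*I*pi/3)  exp(2*I*pi/3)   1             exp(-2*I*pi/3)  exp(2*I*pi/3) 
  chi_5          1             exp(-I*pi/3)    exp(-2*I*pi/3)  -1            exp(2*I*pi/3)   exp(I*pi/3)   

Spot check: chi_1(0) = zeta_6^(1*0) = zeta_6^0 = 1.

Proof sketch: Z/6Z is abelian, so all 6 irreducible complex representations are 1-dimensional. They are given by chi_k(m) = zeta_6^(k*m) for k = 0,...,5. Row orthogonality: sum_m chi_k(m) conj(chi_l(m)) = 6 * [k = l].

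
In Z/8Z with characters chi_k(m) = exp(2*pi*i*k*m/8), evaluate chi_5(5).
chi_5(5) = zeta_8^25 = exp(I*pi/4)

Reasoning: chi_5(5) = zeta_8^(5*5) = zeta_8^25. Since zeta_8^8 = 1, this equals zeta_8^1 = exp(2*pi*i*1/8) = exp(I*pi/4).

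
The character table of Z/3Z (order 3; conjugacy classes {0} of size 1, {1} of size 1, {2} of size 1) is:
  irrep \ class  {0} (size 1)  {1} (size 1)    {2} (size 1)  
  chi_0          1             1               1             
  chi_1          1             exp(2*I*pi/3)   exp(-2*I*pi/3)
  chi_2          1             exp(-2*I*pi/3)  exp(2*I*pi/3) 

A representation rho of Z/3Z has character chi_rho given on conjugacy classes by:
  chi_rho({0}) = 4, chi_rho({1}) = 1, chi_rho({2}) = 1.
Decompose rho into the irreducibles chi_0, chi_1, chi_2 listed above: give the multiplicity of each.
Multiplicities: chi_0: 2, chi_1: 1, chi_2: 1.

Proof sketch: Use <chi_rho, chi> = (1/|G|) sum_C |C| * chi_rho(C) * conj(chi(C)) with |G| = 3 for each irreducible chi in the table:
  <chi_rho, chi_0> = (1/3)[1*(4)*conj(1) + 1*(1)*conj(1) + 1*(1)*conj(1)]
      = (1/3)[(4) + (1) + (1)] = 6/3 = 2
  <chi_rho, chi_1> = (1/3)[1*(4)*conj(1) + 1*(1)*conj(exp(2*I*pi/3)) + 1*(1)*conj(exp(-2*I*pi/3))]
      = (1/3)[(4) + (1 + 2*exp(-2*I*pi/3) + exp(2*I*pi/3)) + (1 + exp(-2*I*pi/3) + 2*exp(2*I*pi/3))] = 3/3 = 1
  <chi_rho, chi_2> = (1/3)[1*(4)*conj(1) + 1*(1)*conj(exp(-2*I*pi/3)) + 1*(1)*conj(exp(2*I*pi/3))]
      = (1/3)[(4) + (1 + exp(-2*I*pi/3) + 2*exp(2*I*pi/3)) + (1 + 2*exp(-2*I*pi/3) + exp(2*I*pi/3))] = 3/3 = 1
(Exp terms are combined using exp(i*s)*conj(exp(i*t)) = exp(i*(s-t)), and sums of them are collapsed using the identity that for every m > 1 the m distinct m-th roots of unity sum to 0, e.g. 1 + exp(2*I*pi/3) + exp(-2*I*pi/3) = 0.)
Dimension check: dim(rho) = sum (mult * dim) = 2*1 + 1*1 + 1*1 = 4 = chi_rho(e) = 4.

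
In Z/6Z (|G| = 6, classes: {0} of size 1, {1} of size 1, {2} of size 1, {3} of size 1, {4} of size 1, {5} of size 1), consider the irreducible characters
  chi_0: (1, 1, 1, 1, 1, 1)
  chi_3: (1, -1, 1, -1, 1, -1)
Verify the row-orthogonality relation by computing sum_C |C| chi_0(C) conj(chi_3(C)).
Sum = 0; so <chi_0, chi_3> = 0 (distinct irreducibles are orthogonal).

Compute term by term over conjugacy classes (|C| * chi_0(C) * conj(chi_3(C))):
  1*(1)*conj(1) + 1*(1)*conj(-1) + 1*(1)*conj(1) + 1*(1)*conj(-1) + 1*(1)*conj(1) + 1*(1)*conj(-1)
  = (1) + (-1) + (1) + (-1) + (1) + (-1)
  = 0.
(Exp terms are combined using exp(i*s)*conj(exp(i*t)) = exp(i*(s-t)), and sums of them are collapsed using the identity that for every m > 1 the m distinct m-th roots of unity sum to 0, e.g. 1 + exp(2*I*pi/3) + exp(-2*I*pi/3) = 0.)
Dividing by |G| = 6 gives 0/6 = 0, matching the row-orthogonality relation <chi_0, chi_3> = [chi_0 = chi_3].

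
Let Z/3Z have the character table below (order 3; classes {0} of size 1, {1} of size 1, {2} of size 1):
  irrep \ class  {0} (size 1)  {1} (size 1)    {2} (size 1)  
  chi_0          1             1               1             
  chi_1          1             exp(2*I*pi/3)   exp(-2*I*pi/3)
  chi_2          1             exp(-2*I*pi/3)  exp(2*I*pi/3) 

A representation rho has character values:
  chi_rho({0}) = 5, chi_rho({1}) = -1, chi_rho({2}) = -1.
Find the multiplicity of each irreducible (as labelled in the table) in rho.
Multiplicities: chi_0: 1, chi_1: 2, chi_2: 2.

Proof sketch: Use <chi_rho, chi> = (1/|G|) sum_C |C| * chi_rho(C) * conj(chi(C)) with |G| = 3 for each irreducible chi in the table:
  <chi_rho, chi_0> = (1/3)[1*(5)*conj(1) + 1*(-1)*conj(1) + 1*(-1)*conj(1)]
      = (1/3)[(5) + (-1) + (-1)] = 3/3 = 1
  <chi_rho, chi_1> = (1/3)[1*(5)*conj(1) + 1*(-1)*conj(exp(2*I*pi/3)) + 1*(-1)*conj(exp(-2*I*pi/3))]
      = (1/3)[(5) + (2 + exp(-2*I*pi/3) + 2*exp(2*I*pi/3)) + (2 + 2*exp(-2*I*pi/3) + exp(2*I*pi/3))] = 6/3 = 2
  <chi_rho, chi_2> = (1/3)[1*(5)*conj(1) + 1*(-1)*conj(exp(-2*I*pi/3)) + 1*(-1)*conj(exp(2*I*pi/3))]
      = (1/3)[(5) + (2 + 2*exp(-2*I*pi/3) + exp(2*I*pi/3)) + (2 + exp(-2*I*pi/3) + 2*exp(2*I*pi/3))] = 6/3 = 2
(Exp terms are combined using exp(i*s)*conj(exp(i*t)) = exp(i*(s-t)), and sums of them are collapsed using the identity that for every m > 1 the m distinct m-th roots of unity sum to 0, e.g. 1 + exp(2*I*pi/3) + exp(-2*I*pi/3) = 0.)
Dimension check: dim(rho) = sum (mult * dim) = 1*1 + 2*1 + 2*1 = 5 = chi_rho(e) = 5.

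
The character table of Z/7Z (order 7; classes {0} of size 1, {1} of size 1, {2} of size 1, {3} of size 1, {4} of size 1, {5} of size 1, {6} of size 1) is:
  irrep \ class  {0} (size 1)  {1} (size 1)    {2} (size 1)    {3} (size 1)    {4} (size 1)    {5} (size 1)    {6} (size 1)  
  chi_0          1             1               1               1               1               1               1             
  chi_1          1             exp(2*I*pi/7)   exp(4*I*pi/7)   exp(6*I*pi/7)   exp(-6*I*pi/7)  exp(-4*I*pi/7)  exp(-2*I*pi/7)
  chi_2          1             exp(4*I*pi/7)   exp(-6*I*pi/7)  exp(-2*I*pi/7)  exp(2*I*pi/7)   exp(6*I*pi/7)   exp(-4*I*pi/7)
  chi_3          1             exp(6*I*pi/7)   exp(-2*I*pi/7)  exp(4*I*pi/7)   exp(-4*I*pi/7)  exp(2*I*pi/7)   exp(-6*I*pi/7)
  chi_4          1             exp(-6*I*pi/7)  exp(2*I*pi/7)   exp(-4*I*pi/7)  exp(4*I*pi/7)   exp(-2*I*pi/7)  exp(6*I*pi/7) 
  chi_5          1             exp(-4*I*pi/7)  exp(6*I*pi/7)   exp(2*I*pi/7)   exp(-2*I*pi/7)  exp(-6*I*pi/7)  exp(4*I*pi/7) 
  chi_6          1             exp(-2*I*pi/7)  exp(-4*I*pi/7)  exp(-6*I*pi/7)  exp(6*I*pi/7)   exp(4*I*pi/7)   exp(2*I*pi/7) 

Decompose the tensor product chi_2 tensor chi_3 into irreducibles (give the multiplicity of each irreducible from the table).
chi_2 tensor chi_3 = chi_5 (all other irreducibles have multiplicity 0).

Why: The character of a tensor product is the pointwise product (chi_2 * chi_3)(C) = chi_2(C) * chi_3(C):
  {0}: (1)*(1), {1}: (exp(4*I*pi/7))*(exp(6*I*pi/7)), {2}: (exp(-6*I*pi/7))*(exp(-2*I*pi/7)), {3}: (exp(-2*I*pi/7))*(exp(4*I*pi/7)), {4}: (exp(2*I*pi/7))*(exp(-4*I*pi/7)), {5}: (exp(6*I*pi/7))*(exp(2*I*pi/7)), {6}: (exp(-4*I*pi/7))*(exp(-6*I*pi/7))
so (chi_2 * chi_3) takes values
  {0} -> 1, {1} -> exp(-4*I*pi/7), {2} -> exp(6*I*pi/7), {3} -> exp(2*I*pi/7), {4} -> exp(-2*I*pi/7), {5} -> exp(-6*I*pi/7), {6} -> exp(4*I*pi/7).
Now take the inner product of this character with each irreducible chi from the table, <chi_2*chi_3, chi> = (1/7) sum_C |C| (chi_2*chi_3)(C) conj(chi(C)):
  <chi_2*chi_3, chi_0> = (1/7)[1*(1)*conj(1) + 1*(exp(-4*I*pi/7))*conj(1) + 1*(exp(6*I*pi/7))*conj(1) + 1*(exp(2*I*pi/7))*conj(1) + 1*(exp(-2*I*pi/7))*conj(1) + 1*(exp(-6*I*pi/7))*conj(1) + 1*(exp(4*I*pi/7))*conj(1)]
      = (1/7)[(1) + (exp(-4*I*pi/7)) + (exp(6*I*pi/7)) + (exp(2*I*pi/7)) + (exp(-2*I*pi/7)) + (exp(-6*I*pi/7)) + (exp(4*I*pi/7))] = 0/7 = 0
  <chi_2*chi_3, chi_1> = (1/7)[1*(1)*conj(1) + 1*(exp(-4*I*pi/7))*conj(exp(2*I*pi/7)) + 1*(exp(6*I*pi/7))*conj(exp(4*I*pi/7)) + 1*(exp(2*I*pi/7))*conj(exp(6*I*pi/7)) + 1*(exp(-2*I*pi/7))*conj(exp(-6*I*pi/7)) + 1*(exp(-6*I*pi/7))*conj(exp(-4*I*pi/7)) + 1*(exp(4*I*pi/7))*conj(exp(-2*I*pi/7))]
      = (1/7)[(1) + (exp(-6*I*pi/7)) + (exp(2*I*pi/7)) + (exp(-4*I*pi/7)) + (exp(4*I*pi/7)) + (exp(-2*I*pi/7)) + (exp(6*I*pi/7))] = 0/7 = 0
  <chi_2*chi_3, chi_2> = (1/7)[1*(1)*conj(1) + 1*(exp(-4*I*pi/7))*conj(exp(4*I*pi/7)) + 1*(exp(6*I*pi/7))*conj(exp(-6*I*pi/7)) + 1*(exp(2*I*pi/7))*conj(exp(-2*I*pi/7)) + 1*(exp(-2*I*pi/7))*conj(exp(2*I*pi/7)) + 1*(exp(-6*I*pi/7))*conj(exp(6*I*pi/7)) + 1*(exp(4*I*pi/7))*conj(exp(-4*I*pi/7))]
      = (1/7)[(1) + (exp(6*I*pi/7)) + (exp(-2*I*pi/7)) + (exp(4*I*pi/7)) + (exp(-4*I*pi/7)) + (exp(2*I*pi/7)) + (exp(-6*I*pi/7))] = 0/7 = 0
  <chi_2*chi_3, chi_3> = (1/7)[1*(1)*conj(1) + 1*(exp(-4*I*pi/7))*conj(exp(6*I*pi/7)) + 1*(exp(6*I*pi/7))*conj(exp(-2*I*pi/7)) + 1*(exp(2*I*pi/7))*conj(exp(4*I*pi/7)) + 1*(exp(-2*I*pi/7))*conj(exp(-4*I*pi/7)) + 1*(exp(-6*I*pi/7))*conj(exp(2*I*pi/7)) + 1*(exp(4*I*pi/7))*conj(exp(-6*I*pi/7))]
      = (1/7)[(1) + (exp(4*I*pi/7)) + (exp(-6*I*pi/7)) + (exp(-2*I*pi/7)) + (exp(2*I*pi/7)) + (exp(6*I*pi/7)) + (exp(-4*I*pi/7))] = 0/7 = 0
  <chi_2*chi_3, chi_4> = (1/7)[1*(1)*conj(1) + 1*(exp(-4*I*pi/7))*conj(exp(-6*I*pi/7)) + 1*(exp(6*I*pi/7))*conj(exp(2*I*pi/7)) + 1*(exp(2*I*pi/7))*conj(exp(-4*I*pi/7)) + 1*(exp(-2*I*pi/7))*conj(exp(4*I*pi/7)) + 1*(exp(-6*I*pi/7))*conj(exp(-2*I*pi/7)) + 1*(exp(4*I*pi/7))*conj(exp(6*I*pi/7))]
      = (1/7)[(1) + (exp(2*I*pi/7)) + (exp(4*I*pi/7)) + (exp(6*I*pi/7)) + (exp(-6*I*pi/7)) + (exp(-4*I*pi/7)) + (exp(-2*I*pi/7))] = 0/7 = 0
  <chi_2*chi_3, chi_5> = (1/7)[1*(1)*conj(1) + 1*(exp(-4*I*pi/7))*conj(exp(-4*I*pi/7)) + 1*(exp(6*I*pi/7))*conj(exp(6*I*pi/7)) + 1*(exp(2*I*pi/7))*conj(exp(2*I*pi/7)) + 1*(exp(-2*I*pi/7))*conj(exp(-2*I*pi/7)) + 1*(exp(-6*I*pi/7))*conj(exp(-6*I*pi/7)) + 1*(exp(4*I*pi/7))*conj(exp(4*I*pi/7))]
      = (1/7)[(1) + (1) + (1) + (1) + (1) + (1) + (1)] = 7/7 = 1
  <chi_2*chi_3, chi_6> = (1/7)[1*(1)*conj(1) + 1*(exp(-4*I*pi/7))*conj(exp(-2*I*pi/7)) + 1*(exp(6*I*pi/7))*conj(exp(-4*I*pi/7)) + 1*(exp(2*I*pi/7))*conj(exp(-6*I*pi/7)) + 1*(exp(-2*I*pi/7))*conj(exp(6*I*pi/7)) + 1*(exp(-6*I*pi/7))*conj(exp(4*I*pi/7)) + 1*(exp(4*I*pi/7))*conj(exp(2*I*pi/7))]
      = (1/7)[(1) + (exp(-2*I*pi/7)) + (exp(-4*I*pi/7)) + (exp(-6*I*pi/7)) + (exp(6*I*pi/7)) + (exp(4*I*pi/7)) + (exp(2*I*pi/7))] = 0/7 = 0
(Exp terms are combined using exp(i*s)*conj(exp(i*t)) = exp(i*(s-t)), and sums of them are collapsed using the identity that for every m > 1 the m distinct m-th roots of unity sum to 0, e.g. 1 + exp(2*I*pi/3) + exp(-2*I*pi/3) = 0.)
Hence the multiplicities are chi_5: 1. Dimension check: dim(chi_2)*dim(chi_3) = 1*1 = 1 and sum (mult * dim) = 1*1 = 1.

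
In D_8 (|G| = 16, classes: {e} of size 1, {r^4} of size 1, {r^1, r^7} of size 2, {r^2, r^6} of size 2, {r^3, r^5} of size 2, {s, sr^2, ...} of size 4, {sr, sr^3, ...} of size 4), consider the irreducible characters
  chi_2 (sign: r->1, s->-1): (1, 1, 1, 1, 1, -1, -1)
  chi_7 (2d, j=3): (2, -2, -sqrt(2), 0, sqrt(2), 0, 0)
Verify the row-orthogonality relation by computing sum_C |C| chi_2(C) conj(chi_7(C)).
Sum = 0; so <chi_2, chi_7> = 0 (distinct irreducibles are orthogonal).

Compute term by term over conjugacy classes (|C| * chi_2(C) * conj(chi_7(C))):
  1*(1)*conj(2) + 1*(1)*conj(-2) + 2*(1)*conj(-sqrt(2)) + 2*(1)*conj(0) + 2*(1)*conj(sqrt(2)) + 4*(-1)*conj(0) + 4*(-1)*conj(0)
  = (2) + (-2) + (-2*sqrt(2)) + (0) + (2*sqrt(2)) + (0) + (0)
  = 0.
Dividing by |G| = 16 gives 0/16 = 0, matching the row-orthogonality relation <chi_2, chi_7> = [chi_2 = chi_7].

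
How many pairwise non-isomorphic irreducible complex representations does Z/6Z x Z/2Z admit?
12

Reasoning: The number of irreducible complex representations of a finite group equals its number of conjugacy classes. Z/6Z x Z/2Z is abelian of order 12, so every element is its own conjugacy class: 12 classes, so Z/6Z x Z/2Z (order 12) has exactly 12 irreducible complex representations.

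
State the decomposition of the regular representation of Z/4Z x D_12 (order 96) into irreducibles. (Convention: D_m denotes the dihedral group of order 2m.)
Each irreducible V_i of dimension d_i appears with multiplicity d_i, i.e. rho_reg = (direct sum over all irreducibles V_i) d_i V_i. The irreducible dimensions for Z/4Z x D_12 are 1, 1, 1, 1, 1, 1, 1, 1, 1, 1, 1, 1, 1, 1, 1, 1, 2, 2, 2, 2, 2, 2, 2, 2, 2, 2, 2, 2, 2, 2, 2, 2, 2, 2, 2, 2: 16 irreducibles of dimension 1, each with multiplicity 1; 20 irreducibles of dimension 2, each with multiplicity 2. Total dimension 16*1*1 + 20*2*2 = 96 = |G|.

Why: General theorem: in the regular representation of a finite group G, each irreducible appears with multiplicity equal to its dimension. Check: dim(rho_reg) = sum d_i^2 = 1 + 1 + 1 + 1 + 1 + 1 + 1 + 1 + 1 + 1 + 1 + 1 + 1 + 1 + 1 + 1 + 4 + 4 + 4 + 4 + 4 + 4 + 4 + 4 + 4 + 4 + 4 + 4 + 4 + 4 + 4 + 4 + 4 + 4 + 4 + 4 = 96 = |G|.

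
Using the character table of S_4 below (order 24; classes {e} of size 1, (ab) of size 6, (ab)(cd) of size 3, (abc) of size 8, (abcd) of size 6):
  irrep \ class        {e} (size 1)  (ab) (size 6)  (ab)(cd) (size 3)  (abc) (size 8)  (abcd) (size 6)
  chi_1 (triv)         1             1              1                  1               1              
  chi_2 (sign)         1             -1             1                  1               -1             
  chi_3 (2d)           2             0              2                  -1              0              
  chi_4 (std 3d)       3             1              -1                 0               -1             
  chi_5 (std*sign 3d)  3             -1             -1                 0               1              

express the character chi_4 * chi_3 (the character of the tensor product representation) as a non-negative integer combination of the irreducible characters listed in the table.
chi_4 tensor chi_3 = chi_4 + chi_5 (all other irreducibles have multiplicity 0).

Proof sketch: The character of a tensor product is the pointwise product (chi_4 * chi_3)(C) = chi_4(C) * chi_3(C):
  {e}: (3)*(2), (ab): (1)*(0), (ab)(cd): (-1)*(2), (abc): (0)*(-1), (abcd): (-1)*(0)
so (chi_4 * chi_3) takes values
  {e} -> 6, (ab) -> 0, (ab)(cd) -> -2, (abc) -> 0, (abcd) -> 0.
Now take the inner product of this character with each irreducible chi from the table, <chi_4*chi_3, chi> = (1/24) sum_C |C| (chi_4*chi_3)(C) conj(chi(C)):
  <chi_4*chi_3, chi_1> = (1/24)[1*(6)*conj(1) + 6*(0)*conj(1) + 3*(-2)*conj(1) + 8*(0)*conj(1) + 6*(0)*conj(1)]
      = (1/24)[(6) + (0) + (-6) + (0) + (0)] = 0/24 = 0
  <chi_4*chi_3, chi_2> = (1/24)[1*(6)*conj(1) + 6*(0)*conj(-1) + 3*(-2)*conj(1) + 8*(0)*conj(1) + 6*(0)*conj(-1)]
      = (1/24)[(6) + (0) + (-6) + (0) + (0)] = 0/24 = 0
  <chi_4*chi_3, chi_3> = (1/24)[1*(6)*conj(2) + 6*(0)*conj(0) + 3*(-2)*conj(2) + 8*(0)*conj(-1) + 6*(0)*conj(0)]
      = (1/24)[(12) + (0) + (-12) + (0) + (0)] = 0/24 = 0
  <chi_4*chi_3, chi_4> = (1/24)[1*(6)*conj(3) + 6*(0)*conj(1) + 3*(-2)*conj(-1) + 8*(0)*conj(0) + 6*(0)*conj(-1)]
      = (1/24)[(18) + (0) + (6) + (0) + (0)] = 24/24 = 1
  <chi_4*chi_3, chi_5> = (1/24)[1*(6)*conj(3) + 6*(0)*conj(-1) + 3*(-2)*conj(-1) + 8*(0)*conj(0) + 6*(0)*conj(1)]
      = (1/24)[(18) + (0) + (6) + (0) + (0)] = 24/24 = 1
Hence the multiplicities are chi_4: 1, chi_5: 1. Dimension check: dim(chi_4)*dim(chi_3) = 3*2 = 6 and sum (mult * dim) = 1*3 + 1*3 = 6.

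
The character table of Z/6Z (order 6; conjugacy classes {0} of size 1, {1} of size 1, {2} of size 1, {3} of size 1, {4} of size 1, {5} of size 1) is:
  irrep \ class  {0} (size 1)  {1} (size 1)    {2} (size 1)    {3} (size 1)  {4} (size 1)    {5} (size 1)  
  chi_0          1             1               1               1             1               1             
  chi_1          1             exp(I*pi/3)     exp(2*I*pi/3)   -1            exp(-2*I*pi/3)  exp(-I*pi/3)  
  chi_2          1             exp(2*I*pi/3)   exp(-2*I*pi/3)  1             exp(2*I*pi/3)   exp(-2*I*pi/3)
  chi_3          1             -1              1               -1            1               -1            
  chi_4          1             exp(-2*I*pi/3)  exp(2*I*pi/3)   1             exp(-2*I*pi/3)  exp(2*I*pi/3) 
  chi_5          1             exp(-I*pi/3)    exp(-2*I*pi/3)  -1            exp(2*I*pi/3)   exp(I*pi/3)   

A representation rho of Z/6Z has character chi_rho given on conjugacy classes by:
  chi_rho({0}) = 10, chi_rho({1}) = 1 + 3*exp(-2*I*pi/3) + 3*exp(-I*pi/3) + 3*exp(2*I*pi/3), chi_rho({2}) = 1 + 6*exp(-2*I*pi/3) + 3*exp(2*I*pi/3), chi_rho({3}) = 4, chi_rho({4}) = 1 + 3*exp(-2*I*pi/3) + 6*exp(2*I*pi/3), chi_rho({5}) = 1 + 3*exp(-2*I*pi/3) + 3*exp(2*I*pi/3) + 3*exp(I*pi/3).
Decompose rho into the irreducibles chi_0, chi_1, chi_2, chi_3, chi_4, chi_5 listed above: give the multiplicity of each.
Multiplicities: chi_0: 1, chi_1: 0, chi_2: 3, chi_3: 0, chi_4: 3, chi_5: 3.

Reasoning: Use <chi_rho, chi> = (1/|G|) sum_C |C| * chi_rho(C) * conj(chi(C)) with |G| = 6 for each irreducible chi in the table:
  <chi_rho, chi_0> = (1/6)[1*(10)*conj(1) + 1*(1 + 3*exp(-2*I*pi/3) + 3*exp(-I*pi/3) + 3*exp(2*I*pi/3))*conj(1) + 1*(1 + 6*exp(-2*I*pi/3) + 3*exp(2*I*pi/3))*conj(1) + 1*(4)*conj(1) + 1*(1 + 3*exp(-2*I*pi/3) + 6*exp(2*I*pi/3))*conj(1) + 1*(1 + 3*exp(-2*I*pi/3) + 3*exp(2*I*pi/3) + 3*exp(I*pi/3))*conj(1)]
      = (1/6)[(10) + (1 + 3*exp(-2*I*pi/3) + 3*exp(-I*pi/3) + 3*exp(2*I*pi/3)) + (1 + 6*exp(-2*I*pi/3) + 3*exp(2*I*pi/3)) + (4) + (1 + 3*exp(-2*I*pi/3) + 6*exp(2*I*pi/3)) + (1 + 3*exp(-2*I*pi/3) + 3*exp(2*I*pi/3) + 3*exp(I*pi/3))] = 6/6 = 1
  <chi_rho, chi_1> = (1/6)[1*(10)*conj(1) + 1*(1 + 3*exp(-2*I*pi/3) + 3*exp(-I*pi/3) + 3*exp(2*I*pi/3))*conj(exp(I*pi/3)) + 1*(1 + 6*exp(-2*I*pi/3) + 3*exp(2*I*pi/3))*conj(exp(2*I*pi/3)) + 1*(4)*conj(-1) + 1*(1 + 3*exp(-2*I*pi/3) + 6*exp(2*I*pi/3))*conj(exp(-2*I*pi/3)) + 1*(1 + 3*exp(-2*I*pi/3) + 3*exp(2*I*pi/3) + 3*exp(I*pi/3))*conj(exp(-I*pi/3))]
      = (1/6)[(10) + (-3 + 3*exp(-2*I*pi/3) + exp(-I*pi/3) + 3*exp(I*pi/3)) + (3 + exp(-2*I*pi/3) + 6*exp(2*I*pi/3)) + (-4) + (3 + 6*exp(-2*I*pi/3) + exp(2*I*pi/3)) + (-3 + 3*exp(-I*pi/3) + exp(I*pi/3) + 3*exp(2*I*pi/3))] = 0/6 = 0
  <chi_rho, chi_2> = (1/6)[1*(10)*conj(1) + 1*(1 + 3*exp(-2*I*pi/3) + 3*exp(-I*pi/3) + 3*exp(2*I*pi/3))*conj(exp(2*I*pi/3)) + 1*(1 + 6*exp(-2*I*pi/3) + 3*exp(2*I*pi/3))*conj(exp(-2*I*pi/3)) + 1*(4)*conj(1) + 1*(1 + 3*exp(-2*I*pi/3) + 6*exp(2*I*pi/3))*conj(exp(2*I*pi/3)) + 1*(1 + 3*exp(-2*I*pi/3) + 3*exp(2*I*pi/3) + 3*exp(I*pi/3))*conj(exp(-2*I*pi/3))]
      = (1/6)[(10) + (exp(-2*I*pi/3) + 3*exp(2*I*pi/3)) + (6 + 3*exp(-2*I*pi/3) + exp(2*I*pi/3)) + (4) + (6 + exp(-2*I*pi/3) + 3*exp(2*I*pi/3)) + (3*exp(-2*I*pi/3) + exp(2*I*pi/3))] = 18/6 = 3
  <chi_rho, chi_3> = (1/6)[1*(10)*conj(1) + 1*(1 + 3*exp(-2*I*pi/3) + 3*exp(-I*pi/3) + 3*exp(2*I*pi/3))*conj(-1) + 1*(1 + 6*exp(-2*I*pi/3) + 3*exp(2*I*pi/3))*conj(1) + 1*(4)*conj(-1) + 1*(1 + 3*exp(-2*I*pi/3) + 6*exp(2*I*pi/3))*conj(1) + 1*(1 + 3*exp(-2*I*pi/3) + 3*exp(2*I*pi/3) + 3*exp(I*pi/3))*conj(-1)]
      = (1/6)[(10) + (-1 - 3*exp(2*I*pi/3) - 3*exp(-I*pi/3) - 3*exp(-2*I*pi/3)) + (1 + 6*exp(-2*I*pi/3) + 3*exp(2*I*pi/3)) + (-4) + (1 + 3*exp(-2*I*pi/3) + 6*exp(2*I*pi/3)) + (-1 - 3*exp(I*pi/3) - 3*exp(2*I*pi/3) - 3*exp(-2*I*pi/3))] = 0/6 = 0
  <chi_rho, chi_4> = (1/6)[1*(10)*conj(1) + 1*(1 + 3*exp(-2*I*pi/3) + 3*exp(-I*pi/3) + 3*exp(2*I*pi/3))*conj(exp(-2*I*pi/3)) + 1*(1 + 6*exp(-2*I*pi/3) + 3*exp(2*I*pi/3))*conj(exp(2*I*pi/3)) + 1*(4)*conj(1) + 1*(1 + 3*exp(-2*I*pi/3) + 6*exp(2*I*pi/3))*conj(exp(-2*I*pi/3)) + 1*(1 + 3*exp(-2*I*pi/3) + 3*exp(2*I*pi/3) + 3*exp(I*pi/3))*conj(exp(2*I*pi/3))]
      = (1/6)[(10) + (3 + 3*exp(-2*I*pi/3) + exp(2*I*pi/3) + 3*exp(I*pi/3)) + (3 + exp(-2*I*pi/3) + 6*exp(2*I*pi/3)) + (4) + (3 + 6*exp(-2*I*pi/3) + exp(2*I*pi/3)) + (3 + 3*exp(-I*pi/3) + exp(-2*I*pi/3) + 3*exp(2*I*pi/3))] = 18/6 = 3
  <chi_rho, chi_5> = (1/6)[1*(10)*conj(1) + 1*(1 + 3*exp(-2*I*pi/3) + 3*exp(-I*pi/3) + 3*exp(2*I*pi/3))*conj(exp(-I*pi/3)) + 1*(1 + 6*exp(-2*I*pi/3) + 3*exp(2*I*pi/3))*conj(exp(-2*I*pi/3)) + 1*(4)*conj(-1) + 1*(1 + 3*exp(-2*I*pi/3) + 6*exp(2*I*pi/3))*conj(exp(2*I*pi/3)) + 1*(1 + 3*exp(-2*I*pi/3) + 3*exp(2*I*pi/3) + 3*exp(I*pi/3))*conj(exp(I*pi/3))]
      = (1/6)[(10) + (3*exp(-I*pi/3) + exp(I*pi/3)) + (6 + 3*exp(-2*I*pi/3) + exp(2*I*pi/3)) + (-4) + (6 + exp(-2*I*pi/3) + 3*exp(2*I*pi/3)) + (exp(-I*pi/3) + 3*exp(I*pi/3))] = 18/6 = 3
(Exp terms are combined using exp(i*s)*conj(exp(i*t)) = exp(i*(s-t)), and sums of them are collapsed using the identity that for every m > 1 the m distinct m-th roots of unity sum to 0, e.g. 1 + exp(2*I*pi/3) + exp(-2*I*pi/3) = 0.)
Dimension check: dim(rho) = sum (mult * dim) = 1*1 + 0*1 + 3*1 + 0*1 + 3*1 + 3*1 = 10 = chi_rho(e) = 10.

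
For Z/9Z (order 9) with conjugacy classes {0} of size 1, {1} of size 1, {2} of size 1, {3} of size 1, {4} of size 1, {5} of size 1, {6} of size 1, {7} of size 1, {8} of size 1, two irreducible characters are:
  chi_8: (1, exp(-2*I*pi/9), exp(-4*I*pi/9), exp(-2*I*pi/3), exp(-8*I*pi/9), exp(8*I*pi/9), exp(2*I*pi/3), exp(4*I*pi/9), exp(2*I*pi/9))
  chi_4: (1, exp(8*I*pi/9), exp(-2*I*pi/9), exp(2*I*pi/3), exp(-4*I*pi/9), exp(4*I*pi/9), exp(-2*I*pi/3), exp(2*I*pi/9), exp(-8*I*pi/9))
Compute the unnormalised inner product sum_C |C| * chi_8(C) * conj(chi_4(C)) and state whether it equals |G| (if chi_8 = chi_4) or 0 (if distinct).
Sum = 0; so <chi_8, chi_4> = 0 (distinct irreducibles are orthogonal).

Details: Compute term by term over conjugacy classes (|C| * chi_8(C) * conj(chi_4(C))):
  1*(1)*conj(1) + 1*(exp(-2*I*pi/9))*conj(exp(8*I*pi/9)) + 1*(exp(-4*I*pi/9))*conj(exp(-2*I*pi/9)) + 1*(exp(-2*I*pi/3))*conj(exp(2*I*pi/3)) + 1*(exp(-8*I*pi/9))*conj(exp(-4*I*pi/9)) + 1*(exp(8*I*pi/9))*conj(exp(4*I*pi/9)) + 1*(exp(2*I*pi/3))*conj(exp(-2*I*pi/3)) + 1*(exp(4*I*pi/9))*conj(exp(2*I*pi/9)) + 1*(exp(2*I*pi/9))*conj(exp(-8*I*pi/9))
  = (1) + (exp(8*I*pi/9)) + (exp(-2*I*pi/9)) + (exp(2*I*pi/3)) + (exp(-4*I*pi/9)) + (exp(4*I*pi/9)) + (exp(-2*I*pi/3)) + (exp(2*I*pi/9)) + (exp(-8*I*pi/9))
  = 0.
(Exp terms are combined using exp(i*s)*conj(exp(i*t)) = exp(i*(s-t)), and sums of them are collapsed using the identity that for every m > 1 the m distinct m-th roots of unity sum to 0, e.g. 1 + exp(2*I*pi/3) + exp(-2*I*pi/3) = 0.)
Dividing by |G| = 9 gives 0/9 = 0, matching the row-orthogonality relation <chi_8, chi_4> = [chi_8 = chi_4].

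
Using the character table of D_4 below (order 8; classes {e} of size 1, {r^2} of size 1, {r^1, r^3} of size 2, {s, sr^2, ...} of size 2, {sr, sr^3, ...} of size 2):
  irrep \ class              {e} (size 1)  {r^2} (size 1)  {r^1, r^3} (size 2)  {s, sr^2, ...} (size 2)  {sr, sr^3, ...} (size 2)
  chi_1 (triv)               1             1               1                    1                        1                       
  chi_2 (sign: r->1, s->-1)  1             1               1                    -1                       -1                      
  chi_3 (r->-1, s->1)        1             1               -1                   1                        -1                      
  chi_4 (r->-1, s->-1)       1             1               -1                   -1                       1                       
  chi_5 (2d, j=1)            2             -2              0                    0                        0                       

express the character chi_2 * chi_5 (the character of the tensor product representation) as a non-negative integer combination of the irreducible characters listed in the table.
chi_2 tensor chi_5 = chi_5 (all other irreducibles have multiplicity 0).

Explanation: The character of a tensor product is the pointwise product (chi_2 * chi_5)(C) = chi_2(C) * chi_5(C):
  {e}: (1)*(2), {r^2}: (1)*(-2), {r^1, r^3}: (1)*(0), {s, sr^2, ...}: (-1)*(0), {sr, sr^3, ...}: (-1)*(0)
so (chi_2 * chi_5) takes values
  {e} -> 2, {r^2} -> -2, {r^1, r^3} -> 0, {s, sr^2, ...} -> 0, {sr, sr^3, ...} -> 0.
Now take the inner product of this character with each irreducible chi from the table, <chi_2*chi_5, chi> = (1/8) sum_C |C| (chi_2*chi_5)(C) conj(chi(C)):
  <chi_2*chi_5, chi_1> = (1/8)[1*(2)*conj(1) + 1*(-2)*conj(1) + 2*(0)*conj(1) + 2*(0)*conj(1) + 2*(0)*conj(1)]
      = (1/8)[(2) + (-2) + (0) + (0) + (0)] = 0/8 = 0
  <chi_2*chi_5, chi_2> = (1/8)[1*(2)*conj(1) + 1*(-2)*conj(1) + 2*(0)*conj(1) + 2*(0)*conj(-1) + 2*(0)*conj(-1)]
      = (1/8)[(2) + (-2) + (0) + (0) + (0)] = 0/8 = 0
  <chi_2*chi_5, chi_3> = (1/8)[1*(2)*conj(1) + 1*(-2)*conj(1) + 2*(0)*conj(-1) + 2*(0)*conj(1) + 2*(0)*conj(-1)]
      = (1/8)[(2) + (-2) + (0) + (0) + (0)] = 0/8 = 0
  <chi_2*chi_5, chi_4> = (1/8)[1*(2)*conj(1) + 1*(-2)*conj(1) + 2*(0)*conj(-1) + 2*(0)*conj(-1) + 2*(0)*conj(1)]
      = (1/8)[(2) + (-2) + (0) + (0) + (0)] = 0/8 = 0
  <chi_2*chi_5, chi_5> = (1/8)[1*(2)*conj(2) + 1*(-2)*conj(-2) + 2*(0)*conj(0) + 2*(0)*conj(0) + 2*(0)*conj(0)]
      = (1/8)[(4) + (4) + (0) + (0) + (0)] = 8/8 = 1
Hence the multiplicities are chi_5: 1. Dimension check: dim(chi_2)*dim(chi_5) = 1*2 = 2 and sum (mult * dim) = 1*2 = 2.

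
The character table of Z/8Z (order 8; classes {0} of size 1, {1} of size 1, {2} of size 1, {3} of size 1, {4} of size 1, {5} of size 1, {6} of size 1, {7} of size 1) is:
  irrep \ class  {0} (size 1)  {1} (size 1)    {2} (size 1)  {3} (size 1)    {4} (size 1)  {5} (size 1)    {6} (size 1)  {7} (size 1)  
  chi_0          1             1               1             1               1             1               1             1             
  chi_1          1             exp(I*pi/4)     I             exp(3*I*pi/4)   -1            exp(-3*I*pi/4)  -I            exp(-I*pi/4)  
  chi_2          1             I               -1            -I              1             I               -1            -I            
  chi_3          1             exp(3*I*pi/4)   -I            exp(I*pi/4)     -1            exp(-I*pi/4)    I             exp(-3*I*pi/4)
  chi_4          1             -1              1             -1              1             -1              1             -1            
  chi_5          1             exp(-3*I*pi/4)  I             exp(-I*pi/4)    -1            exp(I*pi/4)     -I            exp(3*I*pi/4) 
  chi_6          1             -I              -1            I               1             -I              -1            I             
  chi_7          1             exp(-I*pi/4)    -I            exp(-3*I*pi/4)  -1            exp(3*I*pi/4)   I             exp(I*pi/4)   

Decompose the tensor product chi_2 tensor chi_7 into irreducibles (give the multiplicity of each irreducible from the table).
chi_2 tensor chi_7 = chi_1 (all other irreducibles have multiplicity 0).

Solution. The character of a tensor product is the pointwise product (chi_2 * chi_7)(C) = chi_2(C) * chi_7(C):
  {0}: (1)*(1), {1}: (I)*(exp(-I*pi/4)), {2}: (-1)*(-I), {3}: (-I)*(exp(-3*I*pi/4)), {4}: (1)*(-1), {5}: (I)*(exp(3*I*pi/4)), {6}: (-1)*(I), {7}: (-I)*(exp(I*pi/4))
so (chi_2 * chi_7) takes values
  {0} -> 1, {1} -> exp(I*pi/4), {2} -> I, {3} -> -exp(-I*pi/4), {4} -> -1, {5} -> exp(-3*I*pi/4), {6} -> -I, {7} -> -exp(3*I*pi/4).
Now take the inner product of this character with each irreducible chi from the table, <chi_2*chi_7, chi> = (1/8) sum_C |C| (chi_2*chi_7)(C) conj(chi(C)):
  <chi_2*chi_7, chi_0> = (1/8)[1*(1)*conj(1) + 1*(exp(I*pi/4))*conj(1) + 1*(I)*conj(1) + 1*(-exp(-I*pi/4))*conj(1) + 1*(-1)*conj(1) + 1*(exp(-3*I*pi/4))*conj(1) + 1*(-I)*conj(1) + 1*(-exp(3*I*pi/4))*conj(1)]
      = (1/8)[(1) + (exp(I*pi/4)) + (I) + (-exp(-I*pi/4)) + (-1) + (exp(-3*I*pi/4)) + (-I) + (-exp(3*I*pi/4))] = 0/8 = 0
  <chi_2*chi_7, chi_1> = (1/8)[1*(1)*conj(1) + 1*(exp(I*pi/4))*conj(exp(I*pi/4)) + 1*(I)*conj(I) + 1*(-exp(-I*pi/4))*conj(exp(3*I*pi/4)) + 1*(-1)*conj(-1) + 1*(exp(-3*I*pi/4))*conj(exp(-3*I*pi/4)) + 1*(-I)*conj(-I) + 1*(-exp(3*I*pi/4))*conj(exp(-I*pi/4))]
      = (1/8)[(1) + (1) + (1) + (1) + (1) + (1) + (1) + (1)] = 8/8 = 1
  <chi_2*chi_7, chi_2> = (1/8)[1*(1)*conj(1) + 1*(exp(I*pi/4))*conj(I) + 1*(I)*conj(-1) + 1*(-exp(-I*pi/4))*conj(-I) + 1*(-1)*conj(1) + 1*(exp(-3*I*pi/4))*conj(I) + 1*(-I)*conj(-1) + 1*(-exp(3*I*pi/4))*conj(-I)]
      = (1/8)[(1) + (-exp(3*I*pi/4)) + (-I) + (-exp(I*pi/4)) + (-1) + (-exp(-I*pi/4)) + (I) + (-exp(-3*I*pi/4))] = 0/8 = 0
  <chi_2*chi_7, chi_3> = (1/8)[1*(1)*conj(1) + 1*(exp(I*pi/4))*conj(exp(3*I*pi/4)) + 1*(I)*conj(-I) + 1*(-exp(-I*pi/4))*conj(exp(I*pi/4)) + 1*(-1)*conj(-1) + 1*(exp(-3*I*pi/4))*conj(exp(-I*pi/4)) + 1*(-I)*conj(I) + 1*(-exp(3*I*pi/4))*conj(exp(-3*I*pi/4))]
      = (1/8)[(1) + (-I) + (-1) + (I) + (1) + (-I) + (-1) + (I)] = 0/8 = 0
  <chi_2*chi_7, chi_4> = (1/8)[1*(1)*conj(1) + 1*(exp(I*pi/4))*conj(-1) + 1*(I)*conj(1) + 1*(-exp(-I*pi/4))*conj(-1) + 1*(-1)*conj(1) + 1*(exp(-3*I*pi/4))*conj(-1) + 1*(-I)*conj(1) + 1*(-exp(3*I*pi/4))*conj(-1)]
      = (1/8)[(1) + (-exp(I*pi/4)) + (I) + (exp(-I*pi/4)) + (-1) + (-exp(-3*I*pi/4)) + (-I) + (exp(3*I*pi/4))] = 0/8 = 0
  <chi_2*chi_7, chi_5> = (1/8)[1*(1)*conj(1) + 1*(exp(I*pi/4))*conj(exp(-3*I*pi/4)) + 1*(I)*conj(I) + 1*(-exp(-I*pi/4))*conj(exp(-I*pi/4)) + 1*(-1)*conj(-1) + 1*(exp(-3*I*pi/4))*conj(exp(I*pi/4)) + 1*(-I)*conj(-I) + 1*(-exp(3*I*pi/4))*conj(exp(3*I*pi/4))]
      = (1/8)[(1) + (-1) + (1) + (-1) + (1) + (-1) + (1) + (-1)] = 0/8 = 0
  <chi_2*chi_7, chi_6> = (1/8)[1*(1)*conj(1) + 1*(exp(I*pi/4))*conj(-I) + 1*(I)*conj(-1) + 1*(-exp(-I*pi/4))*conj(I) + 1*(-1)*conj(1) + 1*(exp(-3*I*pi/4))*conj(-I) + 1*(-I)*conj(-1) + 1*(-exp(3*I*pi/4))*conj(I)]
      = (1/8)[(1) + (exp(3*I*pi/4)) + (-I) + (exp(I*pi/4)) + (-1) + (exp(-I*pi/4)) + (I) + (exp(-3*I*pi/4))] = 0/8 = 0
  <chi_2*chi_7, chi_7> = (1/8)[1*(1)*conj(1) + 1*(exp(I*pi/4))*conj(exp(-I*pi/4)) + 1*(I)*conj(-I) + 1*(-exp(-I*pi/4))*conj(exp(-3*I*pi/4)) + 1*(-1)*conj(-1) + 1*(exp(-3*I*pi/4))*conj(exp(3*I*pi/4)) + 1*(-I)*conj(I) + 1*(-exp(3*I*pi/4))*conj(exp(I*pi/4))]
      = (1/8)[(1) + (I) + (-1) + (-I) + (1) + (I) + (-1) + (-I)] = 0/8 = 0
(Exp terms are combined using exp(i*s)*conj(exp(i*t)) = exp(i*(s-t)), and sums of them are collapsed using the identity that for every m > 1 the m distinct m-th roots of unity sum to 0, e.g. 1 + exp(2*I*pi/3) + exp(-2*I*pi/3) = 0.)
Hence the multiplicities are chi_1: 1. Dimension check: dim(chi_2)*dim(chi_7) = 1*1 = 1 and sum (mult * dim) = 1*1 = 1.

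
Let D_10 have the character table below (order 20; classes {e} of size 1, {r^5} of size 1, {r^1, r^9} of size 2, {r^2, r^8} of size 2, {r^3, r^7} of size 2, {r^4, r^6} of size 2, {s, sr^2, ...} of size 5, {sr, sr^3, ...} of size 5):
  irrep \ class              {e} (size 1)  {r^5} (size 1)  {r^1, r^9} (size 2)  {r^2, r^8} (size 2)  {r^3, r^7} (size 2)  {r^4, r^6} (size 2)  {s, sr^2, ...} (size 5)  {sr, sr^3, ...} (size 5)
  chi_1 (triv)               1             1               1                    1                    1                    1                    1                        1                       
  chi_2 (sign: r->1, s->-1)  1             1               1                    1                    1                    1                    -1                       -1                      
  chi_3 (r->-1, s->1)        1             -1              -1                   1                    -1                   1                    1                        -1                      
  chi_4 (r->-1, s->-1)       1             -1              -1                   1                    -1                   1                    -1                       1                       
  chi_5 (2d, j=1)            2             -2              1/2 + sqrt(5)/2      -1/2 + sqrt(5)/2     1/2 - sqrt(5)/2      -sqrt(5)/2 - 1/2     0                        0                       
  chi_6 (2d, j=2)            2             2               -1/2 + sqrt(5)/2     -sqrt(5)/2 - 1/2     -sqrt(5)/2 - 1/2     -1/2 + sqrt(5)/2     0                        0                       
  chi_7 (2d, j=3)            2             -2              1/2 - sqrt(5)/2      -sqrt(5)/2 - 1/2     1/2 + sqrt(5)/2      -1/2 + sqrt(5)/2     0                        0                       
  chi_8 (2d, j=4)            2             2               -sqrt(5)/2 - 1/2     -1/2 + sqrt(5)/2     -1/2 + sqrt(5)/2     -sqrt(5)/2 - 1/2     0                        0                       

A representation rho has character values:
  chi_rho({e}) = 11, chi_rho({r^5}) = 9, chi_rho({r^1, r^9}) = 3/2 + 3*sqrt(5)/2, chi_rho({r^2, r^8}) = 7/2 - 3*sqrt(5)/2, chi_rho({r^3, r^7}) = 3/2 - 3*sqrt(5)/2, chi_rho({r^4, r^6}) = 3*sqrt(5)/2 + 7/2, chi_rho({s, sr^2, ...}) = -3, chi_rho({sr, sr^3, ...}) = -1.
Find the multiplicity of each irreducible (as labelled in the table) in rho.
Multiplicities: chi_1: 1, chi_2: 3, chi_3: 0, chi_4: 1, chi_5: 0, chi_6: 3, chi_7: 0, chi_8: 0.

Explanation: Use <chi_rho, chi> = (1/|G|) sum_C |C| * chi_rho(C) * conj(chi(C)) with |G| = 20 for each irreducible chi in the table:
  <chi_rho, chi_1> = (1/20)[1*(11)*conj(1) + 1*(9)*conj(1) + 2*(3/2 + 3*sqrt(5)/2)*conj(1) + 2*(7/2 - 3*sqrt(5)/2)*conj(1) + 2*(3/2 - 3*sqrt(5)/2)*conj(1) + 2*(3*sqrt(5)/2 + 7/2)*conj(1) + 5*(-3)*conj(1) + 5*(-1)*conj(1)]
      = (1/20)[(11) + (9) + (3 + 3*sqrt(5)) + (7 - 3*sqrt(5)) + (3 - 3*sqrt(5)) + (3*sqrt(5) + 7) + (-15) + (-5)] = 20/20 = 1
  <chi_rho, chi_2> = (1/20)[1*(11)*conj(1) + 1*(9)*conj(1) + 2*(3/2 + 3*sqrt(5)/2)*conj(1) + 2*(7/2 - 3*sqrt(5)/2)*conj(1) + 2*(3/2 - 3*sqrt(5)/2)*conj(1) + 2*(3*sqrt(5)/2 + 7/2)*conj(1) + 5*(-3)*conj(-1) + 5*(-1)*conj(-1)]
      = (1/20)[(11) + (9) + (3 + 3*sqrt(5)) + (7 - 3*sqrt(5)) + (3 - 3*sqrt(5)) + (3*sqrt(5) + 7) + (15) + (5)] = 60/20 = 3
  <chi_rho, chi_3> = (1/20)[1*(11)*conj(1) + 1*(9)*conj(-1) + 2*(3/2 + 3*sqrt(5)/2)*conj(-1) + 2*(7/2 - 3*sqrt(5)/2)*conj(1) + 2*(3/2 - 3*sqrt(5)/2)*conj(-1) + 2*(3*sqrt(5)/2 + 7/2)*conj(1) + 5*(-3)*conj(1) + 5*(-1)*conj(-1)]
      = (1/20)[(11) + (-9) + (-3*sqrt(5) - 3) + (7 - 3*sqrt(5)) + (-3 + 3*sqrt(5)) + (3*sqrt(5) + 7) + (-15) + (5)] = 0/20 = 0
  <chi_rho, chi_4> = (1/20)[1*(11)*conj(1) + 1*(9)*conj(-1) + 2*(3/2 + 3*sqrt(5)/2)*conj(-1) + 2*(7/2 - 3*sqrt(5)/2)*conj(1) + 2*(3/2 - 3*sqrt(5)/2)*conj(-1) + 2*(3*sqrt(5)/2 + 7/2)*conj(1) + 5*(-3)*conj(-1) + 5*(-1)*conj(1)]
      = (1/20)[(11) + (-9) + (-3*sqrt(5) - 3) + (7 - 3*sqrt(5)) + (-3 + 3*sqrt(5)) + (3*sqrt(5) + 7) + (15) + (-5)] = 20/20 = 1
  <chi_rho, chi_5> = (1/20)[1*(11)*conj(2) + 1*(9)*conj(-2) + 2*(3/2 + 3*sqrt(5)/2)*conj(1/2 + sqrt(5)/2) + 2*(7/2 - 3*sqrt(5)/2)*conj(-1/2 + sqrt(5)/2) + 2*(3/2 - 3*sqrt(5)/2)*conj(1/2 - sqrt(5)/2) + 2*(3*sqrt(5)/2 + 7/2)*conj(-sqrt(5)/2 - 1/2) + 5*(-3)*conj(0) + 5*(-1)*conj(0)]
      = (1/20)[(22) + (-18) + (3*sqrt(5) + 9) + (-11 + 5*sqrt(5)) + (9 - 3*sqrt(5)) + (-5*sqrt(5) - 11) + (0) + (0)] = 0/20 = 0
  <chi_rho, chi_6> = (1/20)[1*(11)*conj(2) + 1*(9)*conj(2) + 2*(3/2 + 3*sqrt(5)/2)*conj(-1/2 + sqrt(5)/2) + 2*(7/2 - 3*sqrt(5)/2)*conj(-sqrt(5)/2 - 1/2) + 2*(3/2 - 3*sqrt(5)/2)*conj(-sqrt(5)/2 - 1/2) + 2*(3*sqrt(5)/2 + 7/2)*conj(-1/2 + sqrt(5)/2) + 5*(-3)*conj(0) + 5*(-1)*conj(0)]
      = (1/20)[(22) + (18) + (6) + (4 - 2*sqrt(5)) + (6) + (4 + 2*sqrt(5)) + (0) + (0)] = 60/20 = 3
  <chi_rho, chi_7> = (1/20)[1*(11)*conj(2) + 1*(9)*conj(-2) + 2*(3/2 + 3*sqrt(5)/2)*conj(1/2 - sqrt(5)/2) + 2*(7/2 - 3*sqrt(5)/2)*conj(-sqrt(5)/2 - 1/2) + 2*(3/2 - 3*sqrt(5)/2)*conj(1/2 + sqrt(5)/2) + 2*(3*sqrt(5)/2 + 7/2)*conj(-1/2 + sqrt(5)/2) + 5*(-3)*conj(0) + 5*(-1)*conj(0)]
      = (1/20)[(22) + (-18) + (-6) + (4 - 2*sqrt(5)) + (-6) + (4 + 2*sqrt(5)) + (0) + (0)] = 0/20 = 0
  <chi_rho, chi_8> = (1/20)[1*(11)*conj(2) + 1*(9)*conj(2) + 2*(3/2 + 3*sqrt(5)/2)*conj(-sqrt(5)/2 - 1/2) + 2*(7/2 - 3*sqrt(5)/2)*conj(-1/2 + sqrt(5)/2) + 2*(3/2 - 3*sqrt(5)/2)*conj(-1/2 + sqrt(5)/2) + 2*(3*sqrt(5)/2 + 7/2)*conj(-sqrt(5)/2 - 1/2) + 5*(-3)*conj(0) + 5*(-1)*conj(0)]
      = (1/20)[(22) + (18) + (-9 - 3*sqrt(5)) + (-11 + 5*sqrt(5)) + (-9 + 3*sqrt(5)) + (-5*sqrt(5) - 11) + (0) + (0)] = 0/20 = 0
Dimension check: dim(rho) = sum (mult * dim) = 1*1 + 3*1 + 0*1 + 1*1 + 0*2 + 3*2 + 0*2 + 0*2 = 11 = chi_rho(e) = 11.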